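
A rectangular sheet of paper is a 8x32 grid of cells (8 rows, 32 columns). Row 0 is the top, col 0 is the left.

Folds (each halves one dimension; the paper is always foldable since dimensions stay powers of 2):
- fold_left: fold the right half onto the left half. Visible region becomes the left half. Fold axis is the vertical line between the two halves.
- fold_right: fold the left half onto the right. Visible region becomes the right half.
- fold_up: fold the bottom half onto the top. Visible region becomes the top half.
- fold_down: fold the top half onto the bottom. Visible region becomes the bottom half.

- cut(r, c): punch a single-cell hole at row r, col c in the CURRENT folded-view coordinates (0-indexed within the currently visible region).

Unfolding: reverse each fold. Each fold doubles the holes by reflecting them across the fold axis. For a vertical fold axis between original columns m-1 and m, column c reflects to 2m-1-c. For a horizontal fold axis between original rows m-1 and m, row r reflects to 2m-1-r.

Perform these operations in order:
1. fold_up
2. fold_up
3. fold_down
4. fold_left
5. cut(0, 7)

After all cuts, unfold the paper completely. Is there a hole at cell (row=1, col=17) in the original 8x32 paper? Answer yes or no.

Answer: no

Derivation:
Op 1 fold_up: fold axis h@4; visible region now rows[0,4) x cols[0,32) = 4x32
Op 2 fold_up: fold axis h@2; visible region now rows[0,2) x cols[0,32) = 2x32
Op 3 fold_down: fold axis h@1; visible region now rows[1,2) x cols[0,32) = 1x32
Op 4 fold_left: fold axis v@16; visible region now rows[1,2) x cols[0,16) = 1x16
Op 5 cut(0, 7): punch at orig (1,7); cuts so far [(1, 7)]; region rows[1,2) x cols[0,16) = 1x16
Unfold 1 (reflect across v@16): 2 holes -> [(1, 7), (1, 24)]
Unfold 2 (reflect across h@1): 4 holes -> [(0, 7), (0, 24), (1, 7), (1, 24)]
Unfold 3 (reflect across h@2): 8 holes -> [(0, 7), (0, 24), (1, 7), (1, 24), (2, 7), (2, 24), (3, 7), (3, 24)]
Unfold 4 (reflect across h@4): 16 holes -> [(0, 7), (0, 24), (1, 7), (1, 24), (2, 7), (2, 24), (3, 7), (3, 24), (4, 7), (4, 24), (5, 7), (5, 24), (6, 7), (6, 24), (7, 7), (7, 24)]
Holes: [(0, 7), (0, 24), (1, 7), (1, 24), (2, 7), (2, 24), (3, 7), (3, 24), (4, 7), (4, 24), (5, 7), (5, 24), (6, 7), (6, 24), (7, 7), (7, 24)]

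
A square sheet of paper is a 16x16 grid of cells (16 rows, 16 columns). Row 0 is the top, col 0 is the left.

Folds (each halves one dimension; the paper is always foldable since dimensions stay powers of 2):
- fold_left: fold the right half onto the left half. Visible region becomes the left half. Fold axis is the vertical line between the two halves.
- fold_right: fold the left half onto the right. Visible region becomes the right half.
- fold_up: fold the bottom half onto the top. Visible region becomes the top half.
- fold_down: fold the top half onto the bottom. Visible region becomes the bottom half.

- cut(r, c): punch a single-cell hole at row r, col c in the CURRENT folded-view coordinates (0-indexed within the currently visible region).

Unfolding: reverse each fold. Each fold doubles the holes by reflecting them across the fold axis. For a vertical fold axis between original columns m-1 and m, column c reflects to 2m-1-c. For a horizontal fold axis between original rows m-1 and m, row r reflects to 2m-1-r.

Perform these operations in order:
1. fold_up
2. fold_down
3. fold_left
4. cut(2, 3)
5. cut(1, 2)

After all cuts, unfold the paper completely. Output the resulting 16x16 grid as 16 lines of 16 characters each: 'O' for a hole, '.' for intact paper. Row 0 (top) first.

Op 1 fold_up: fold axis h@8; visible region now rows[0,8) x cols[0,16) = 8x16
Op 2 fold_down: fold axis h@4; visible region now rows[4,8) x cols[0,16) = 4x16
Op 3 fold_left: fold axis v@8; visible region now rows[4,8) x cols[0,8) = 4x8
Op 4 cut(2, 3): punch at orig (6,3); cuts so far [(6, 3)]; region rows[4,8) x cols[0,8) = 4x8
Op 5 cut(1, 2): punch at orig (5,2); cuts so far [(5, 2), (6, 3)]; region rows[4,8) x cols[0,8) = 4x8
Unfold 1 (reflect across v@8): 4 holes -> [(5, 2), (5, 13), (6, 3), (6, 12)]
Unfold 2 (reflect across h@4): 8 holes -> [(1, 3), (1, 12), (2, 2), (2, 13), (5, 2), (5, 13), (6, 3), (6, 12)]
Unfold 3 (reflect across h@8): 16 holes -> [(1, 3), (1, 12), (2, 2), (2, 13), (5, 2), (5, 13), (6, 3), (6, 12), (9, 3), (9, 12), (10, 2), (10, 13), (13, 2), (13, 13), (14, 3), (14, 12)]

Answer: ................
...O........O...
..O..........O..
................
................
..O..........O..
...O........O...
................
................
...O........O...
..O..........O..
................
................
..O..........O..
...O........O...
................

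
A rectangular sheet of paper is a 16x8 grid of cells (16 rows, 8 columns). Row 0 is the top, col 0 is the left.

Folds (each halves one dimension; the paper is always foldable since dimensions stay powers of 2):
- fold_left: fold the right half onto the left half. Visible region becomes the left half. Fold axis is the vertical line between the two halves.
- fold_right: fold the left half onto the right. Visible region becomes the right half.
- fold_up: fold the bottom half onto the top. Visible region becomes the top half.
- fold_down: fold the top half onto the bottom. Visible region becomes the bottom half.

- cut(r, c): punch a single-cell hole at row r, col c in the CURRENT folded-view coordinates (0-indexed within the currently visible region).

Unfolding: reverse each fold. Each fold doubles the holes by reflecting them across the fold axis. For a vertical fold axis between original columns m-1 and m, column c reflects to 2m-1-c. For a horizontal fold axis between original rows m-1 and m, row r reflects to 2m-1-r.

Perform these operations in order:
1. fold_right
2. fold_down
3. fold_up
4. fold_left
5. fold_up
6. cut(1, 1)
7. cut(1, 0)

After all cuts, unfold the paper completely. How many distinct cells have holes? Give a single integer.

Op 1 fold_right: fold axis v@4; visible region now rows[0,16) x cols[4,8) = 16x4
Op 2 fold_down: fold axis h@8; visible region now rows[8,16) x cols[4,8) = 8x4
Op 3 fold_up: fold axis h@12; visible region now rows[8,12) x cols[4,8) = 4x4
Op 4 fold_left: fold axis v@6; visible region now rows[8,12) x cols[4,6) = 4x2
Op 5 fold_up: fold axis h@10; visible region now rows[8,10) x cols[4,6) = 2x2
Op 6 cut(1, 1): punch at orig (9,5); cuts so far [(9, 5)]; region rows[8,10) x cols[4,6) = 2x2
Op 7 cut(1, 0): punch at orig (9,4); cuts so far [(9, 4), (9, 5)]; region rows[8,10) x cols[4,6) = 2x2
Unfold 1 (reflect across h@10): 4 holes -> [(9, 4), (9, 5), (10, 4), (10, 5)]
Unfold 2 (reflect across v@6): 8 holes -> [(9, 4), (9, 5), (9, 6), (9, 7), (10, 4), (10, 5), (10, 6), (10, 7)]
Unfold 3 (reflect across h@12): 16 holes -> [(9, 4), (9, 5), (9, 6), (9, 7), (10, 4), (10, 5), (10, 6), (10, 7), (13, 4), (13, 5), (13, 6), (13, 7), (14, 4), (14, 5), (14, 6), (14, 7)]
Unfold 4 (reflect across h@8): 32 holes -> [(1, 4), (1, 5), (1, 6), (1, 7), (2, 4), (2, 5), (2, 6), (2, 7), (5, 4), (5, 5), (5, 6), (5, 7), (6, 4), (6, 5), (6, 6), (6, 7), (9, 4), (9, 5), (9, 6), (9, 7), (10, 4), (10, 5), (10, 6), (10, 7), (13, 4), (13, 5), (13, 6), (13, 7), (14, 4), (14, 5), (14, 6), (14, 7)]
Unfold 5 (reflect across v@4): 64 holes -> [(1, 0), (1, 1), (1, 2), (1, 3), (1, 4), (1, 5), (1, 6), (1, 7), (2, 0), (2, 1), (2, 2), (2, 3), (2, 4), (2, 5), (2, 6), (2, 7), (5, 0), (5, 1), (5, 2), (5, 3), (5, 4), (5, 5), (5, 6), (5, 7), (6, 0), (6, 1), (6, 2), (6, 3), (6, 4), (6, 5), (6, 6), (6, 7), (9, 0), (9, 1), (9, 2), (9, 3), (9, 4), (9, 5), (9, 6), (9, 7), (10, 0), (10, 1), (10, 2), (10, 3), (10, 4), (10, 5), (10, 6), (10, 7), (13, 0), (13, 1), (13, 2), (13, 3), (13, 4), (13, 5), (13, 6), (13, 7), (14, 0), (14, 1), (14, 2), (14, 3), (14, 4), (14, 5), (14, 6), (14, 7)]

Answer: 64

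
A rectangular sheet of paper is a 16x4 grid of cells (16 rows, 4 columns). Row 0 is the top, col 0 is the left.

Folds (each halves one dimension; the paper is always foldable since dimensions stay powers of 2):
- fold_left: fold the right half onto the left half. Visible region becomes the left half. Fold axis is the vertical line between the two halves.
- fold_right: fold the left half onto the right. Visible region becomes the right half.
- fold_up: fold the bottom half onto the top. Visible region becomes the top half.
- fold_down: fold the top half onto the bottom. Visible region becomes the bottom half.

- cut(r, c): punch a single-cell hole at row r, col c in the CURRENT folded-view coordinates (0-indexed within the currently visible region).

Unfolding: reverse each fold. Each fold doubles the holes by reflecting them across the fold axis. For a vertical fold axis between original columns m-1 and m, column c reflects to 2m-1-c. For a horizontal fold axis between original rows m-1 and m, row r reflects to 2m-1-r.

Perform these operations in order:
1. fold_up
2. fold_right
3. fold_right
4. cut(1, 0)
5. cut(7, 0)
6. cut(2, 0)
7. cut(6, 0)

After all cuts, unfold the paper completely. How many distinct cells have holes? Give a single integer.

Answer: 32

Derivation:
Op 1 fold_up: fold axis h@8; visible region now rows[0,8) x cols[0,4) = 8x4
Op 2 fold_right: fold axis v@2; visible region now rows[0,8) x cols[2,4) = 8x2
Op 3 fold_right: fold axis v@3; visible region now rows[0,8) x cols[3,4) = 8x1
Op 4 cut(1, 0): punch at orig (1,3); cuts so far [(1, 3)]; region rows[0,8) x cols[3,4) = 8x1
Op 5 cut(7, 0): punch at orig (7,3); cuts so far [(1, 3), (7, 3)]; region rows[0,8) x cols[3,4) = 8x1
Op 6 cut(2, 0): punch at orig (2,3); cuts so far [(1, 3), (2, 3), (7, 3)]; region rows[0,8) x cols[3,4) = 8x1
Op 7 cut(6, 0): punch at orig (6,3); cuts so far [(1, 3), (2, 3), (6, 3), (7, 3)]; region rows[0,8) x cols[3,4) = 8x1
Unfold 1 (reflect across v@3): 8 holes -> [(1, 2), (1, 3), (2, 2), (2, 3), (6, 2), (6, 3), (7, 2), (7, 3)]
Unfold 2 (reflect across v@2): 16 holes -> [(1, 0), (1, 1), (1, 2), (1, 3), (2, 0), (2, 1), (2, 2), (2, 3), (6, 0), (6, 1), (6, 2), (6, 3), (7, 0), (7, 1), (7, 2), (7, 3)]
Unfold 3 (reflect across h@8): 32 holes -> [(1, 0), (1, 1), (1, 2), (1, 3), (2, 0), (2, 1), (2, 2), (2, 3), (6, 0), (6, 1), (6, 2), (6, 3), (7, 0), (7, 1), (7, 2), (7, 3), (8, 0), (8, 1), (8, 2), (8, 3), (9, 0), (9, 1), (9, 2), (9, 3), (13, 0), (13, 1), (13, 2), (13, 3), (14, 0), (14, 1), (14, 2), (14, 3)]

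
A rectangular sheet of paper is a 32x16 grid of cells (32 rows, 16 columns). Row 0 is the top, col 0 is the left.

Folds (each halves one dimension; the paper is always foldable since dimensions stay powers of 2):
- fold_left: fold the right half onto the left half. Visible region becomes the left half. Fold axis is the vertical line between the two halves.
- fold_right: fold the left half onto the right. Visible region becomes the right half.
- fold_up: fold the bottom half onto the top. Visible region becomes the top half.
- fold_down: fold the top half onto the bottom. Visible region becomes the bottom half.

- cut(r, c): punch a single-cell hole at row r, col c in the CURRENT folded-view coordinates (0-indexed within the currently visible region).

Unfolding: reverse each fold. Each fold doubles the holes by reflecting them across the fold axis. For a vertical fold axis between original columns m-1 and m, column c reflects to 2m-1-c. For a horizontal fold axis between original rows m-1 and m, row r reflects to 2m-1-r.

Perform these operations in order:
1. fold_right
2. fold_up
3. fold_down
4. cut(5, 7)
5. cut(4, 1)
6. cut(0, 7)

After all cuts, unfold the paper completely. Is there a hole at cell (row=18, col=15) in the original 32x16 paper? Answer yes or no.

Answer: yes

Derivation:
Op 1 fold_right: fold axis v@8; visible region now rows[0,32) x cols[8,16) = 32x8
Op 2 fold_up: fold axis h@16; visible region now rows[0,16) x cols[8,16) = 16x8
Op 3 fold_down: fold axis h@8; visible region now rows[8,16) x cols[8,16) = 8x8
Op 4 cut(5, 7): punch at orig (13,15); cuts so far [(13, 15)]; region rows[8,16) x cols[8,16) = 8x8
Op 5 cut(4, 1): punch at orig (12,9); cuts so far [(12, 9), (13, 15)]; region rows[8,16) x cols[8,16) = 8x8
Op 6 cut(0, 7): punch at orig (8,15); cuts so far [(8, 15), (12, 9), (13, 15)]; region rows[8,16) x cols[8,16) = 8x8
Unfold 1 (reflect across h@8): 6 holes -> [(2, 15), (3, 9), (7, 15), (8, 15), (12, 9), (13, 15)]
Unfold 2 (reflect across h@16): 12 holes -> [(2, 15), (3, 9), (7, 15), (8, 15), (12, 9), (13, 15), (18, 15), (19, 9), (23, 15), (24, 15), (28, 9), (29, 15)]
Unfold 3 (reflect across v@8): 24 holes -> [(2, 0), (2, 15), (3, 6), (3, 9), (7, 0), (7, 15), (8, 0), (8, 15), (12, 6), (12, 9), (13, 0), (13, 15), (18, 0), (18, 15), (19, 6), (19, 9), (23, 0), (23, 15), (24, 0), (24, 15), (28, 6), (28, 9), (29, 0), (29, 15)]
Holes: [(2, 0), (2, 15), (3, 6), (3, 9), (7, 0), (7, 15), (8, 0), (8, 15), (12, 6), (12, 9), (13, 0), (13, 15), (18, 0), (18, 15), (19, 6), (19, 9), (23, 0), (23, 15), (24, 0), (24, 15), (28, 6), (28, 9), (29, 0), (29, 15)]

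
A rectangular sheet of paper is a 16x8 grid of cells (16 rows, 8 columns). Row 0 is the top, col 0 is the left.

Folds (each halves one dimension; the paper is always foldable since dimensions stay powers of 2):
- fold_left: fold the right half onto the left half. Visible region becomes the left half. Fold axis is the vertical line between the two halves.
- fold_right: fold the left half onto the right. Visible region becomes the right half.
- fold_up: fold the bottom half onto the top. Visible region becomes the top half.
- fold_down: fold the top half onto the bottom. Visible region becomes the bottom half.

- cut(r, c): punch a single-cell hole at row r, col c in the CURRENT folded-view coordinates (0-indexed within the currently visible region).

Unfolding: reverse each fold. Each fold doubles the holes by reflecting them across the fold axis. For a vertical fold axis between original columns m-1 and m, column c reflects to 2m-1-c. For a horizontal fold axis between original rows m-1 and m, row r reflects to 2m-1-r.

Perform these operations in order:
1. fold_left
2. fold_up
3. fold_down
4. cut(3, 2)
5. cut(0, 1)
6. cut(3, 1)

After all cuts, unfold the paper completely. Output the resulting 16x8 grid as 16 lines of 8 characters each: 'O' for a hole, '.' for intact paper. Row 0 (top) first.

Op 1 fold_left: fold axis v@4; visible region now rows[0,16) x cols[0,4) = 16x4
Op 2 fold_up: fold axis h@8; visible region now rows[0,8) x cols[0,4) = 8x4
Op 3 fold_down: fold axis h@4; visible region now rows[4,8) x cols[0,4) = 4x4
Op 4 cut(3, 2): punch at orig (7,2); cuts so far [(7, 2)]; region rows[4,8) x cols[0,4) = 4x4
Op 5 cut(0, 1): punch at orig (4,1); cuts so far [(4, 1), (7, 2)]; region rows[4,8) x cols[0,4) = 4x4
Op 6 cut(3, 1): punch at orig (7,1); cuts so far [(4, 1), (7, 1), (7, 2)]; region rows[4,8) x cols[0,4) = 4x4
Unfold 1 (reflect across h@4): 6 holes -> [(0, 1), (0, 2), (3, 1), (4, 1), (7, 1), (7, 2)]
Unfold 2 (reflect across h@8): 12 holes -> [(0, 1), (0, 2), (3, 1), (4, 1), (7, 1), (7, 2), (8, 1), (8, 2), (11, 1), (12, 1), (15, 1), (15, 2)]
Unfold 3 (reflect across v@4): 24 holes -> [(0, 1), (0, 2), (0, 5), (0, 6), (3, 1), (3, 6), (4, 1), (4, 6), (7, 1), (7, 2), (7, 5), (7, 6), (8, 1), (8, 2), (8, 5), (8, 6), (11, 1), (11, 6), (12, 1), (12, 6), (15, 1), (15, 2), (15, 5), (15, 6)]

Answer: .OO..OO.
........
........
.O....O.
.O....O.
........
........
.OO..OO.
.OO..OO.
........
........
.O....O.
.O....O.
........
........
.OO..OO.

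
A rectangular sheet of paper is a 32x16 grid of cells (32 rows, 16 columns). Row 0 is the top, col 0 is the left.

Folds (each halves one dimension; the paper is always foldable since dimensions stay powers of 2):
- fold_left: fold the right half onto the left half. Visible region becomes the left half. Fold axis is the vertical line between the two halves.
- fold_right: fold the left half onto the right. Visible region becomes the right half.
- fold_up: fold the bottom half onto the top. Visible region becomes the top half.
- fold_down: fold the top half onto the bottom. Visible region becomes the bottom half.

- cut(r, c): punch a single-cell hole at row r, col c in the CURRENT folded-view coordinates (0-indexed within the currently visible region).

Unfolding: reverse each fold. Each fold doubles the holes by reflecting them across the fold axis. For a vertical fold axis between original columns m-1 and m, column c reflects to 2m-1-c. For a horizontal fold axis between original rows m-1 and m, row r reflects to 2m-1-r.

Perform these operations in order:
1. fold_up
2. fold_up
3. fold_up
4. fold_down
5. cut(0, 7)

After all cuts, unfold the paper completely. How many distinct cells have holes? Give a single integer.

Answer: 16

Derivation:
Op 1 fold_up: fold axis h@16; visible region now rows[0,16) x cols[0,16) = 16x16
Op 2 fold_up: fold axis h@8; visible region now rows[0,8) x cols[0,16) = 8x16
Op 3 fold_up: fold axis h@4; visible region now rows[0,4) x cols[0,16) = 4x16
Op 4 fold_down: fold axis h@2; visible region now rows[2,4) x cols[0,16) = 2x16
Op 5 cut(0, 7): punch at orig (2,7); cuts so far [(2, 7)]; region rows[2,4) x cols[0,16) = 2x16
Unfold 1 (reflect across h@2): 2 holes -> [(1, 7), (2, 7)]
Unfold 2 (reflect across h@4): 4 holes -> [(1, 7), (2, 7), (5, 7), (6, 7)]
Unfold 3 (reflect across h@8): 8 holes -> [(1, 7), (2, 7), (5, 7), (6, 7), (9, 7), (10, 7), (13, 7), (14, 7)]
Unfold 4 (reflect across h@16): 16 holes -> [(1, 7), (2, 7), (5, 7), (6, 7), (9, 7), (10, 7), (13, 7), (14, 7), (17, 7), (18, 7), (21, 7), (22, 7), (25, 7), (26, 7), (29, 7), (30, 7)]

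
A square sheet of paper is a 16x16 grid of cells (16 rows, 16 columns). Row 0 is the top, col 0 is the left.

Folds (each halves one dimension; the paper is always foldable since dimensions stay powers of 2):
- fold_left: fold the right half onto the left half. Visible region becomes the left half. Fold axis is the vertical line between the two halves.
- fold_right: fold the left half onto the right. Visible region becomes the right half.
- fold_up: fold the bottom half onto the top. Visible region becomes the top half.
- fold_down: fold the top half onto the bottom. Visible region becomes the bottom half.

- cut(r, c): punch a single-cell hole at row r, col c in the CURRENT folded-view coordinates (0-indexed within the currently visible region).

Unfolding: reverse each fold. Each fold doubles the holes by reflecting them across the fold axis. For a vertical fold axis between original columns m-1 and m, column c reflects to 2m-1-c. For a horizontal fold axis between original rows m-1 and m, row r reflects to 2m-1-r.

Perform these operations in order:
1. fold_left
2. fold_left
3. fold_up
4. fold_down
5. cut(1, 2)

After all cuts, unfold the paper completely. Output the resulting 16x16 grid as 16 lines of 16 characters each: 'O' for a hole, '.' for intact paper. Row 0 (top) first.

Op 1 fold_left: fold axis v@8; visible region now rows[0,16) x cols[0,8) = 16x8
Op 2 fold_left: fold axis v@4; visible region now rows[0,16) x cols[0,4) = 16x4
Op 3 fold_up: fold axis h@8; visible region now rows[0,8) x cols[0,4) = 8x4
Op 4 fold_down: fold axis h@4; visible region now rows[4,8) x cols[0,4) = 4x4
Op 5 cut(1, 2): punch at orig (5,2); cuts so far [(5, 2)]; region rows[4,8) x cols[0,4) = 4x4
Unfold 1 (reflect across h@4): 2 holes -> [(2, 2), (5, 2)]
Unfold 2 (reflect across h@8): 4 holes -> [(2, 2), (5, 2), (10, 2), (13, 2)]
Unfold 3 (reflect across v@4): 8 holes -> [(2, 2), (2, 5), (5, 2), (5, 5), (10, 2), (10, 5), (13, 2), (13, 5)]
Unfold 4 (reflect across v@8): 16 holes -> [(2, 2), (2, 5), (2, 10), (2, 13), (5, 2), (5, 5), (5, 10), (5, 13), (10, 2), (10, 5), (10, 10), (10, 13), (13, 2), (13, 5), (13, 10), (13, 13)]

Answer: ................
................
..O..O....O..O..
................
................
..O..O....O..O..
................
................
................
................
..O..O....O..O..
................
................
..O..O....O..O..
................
................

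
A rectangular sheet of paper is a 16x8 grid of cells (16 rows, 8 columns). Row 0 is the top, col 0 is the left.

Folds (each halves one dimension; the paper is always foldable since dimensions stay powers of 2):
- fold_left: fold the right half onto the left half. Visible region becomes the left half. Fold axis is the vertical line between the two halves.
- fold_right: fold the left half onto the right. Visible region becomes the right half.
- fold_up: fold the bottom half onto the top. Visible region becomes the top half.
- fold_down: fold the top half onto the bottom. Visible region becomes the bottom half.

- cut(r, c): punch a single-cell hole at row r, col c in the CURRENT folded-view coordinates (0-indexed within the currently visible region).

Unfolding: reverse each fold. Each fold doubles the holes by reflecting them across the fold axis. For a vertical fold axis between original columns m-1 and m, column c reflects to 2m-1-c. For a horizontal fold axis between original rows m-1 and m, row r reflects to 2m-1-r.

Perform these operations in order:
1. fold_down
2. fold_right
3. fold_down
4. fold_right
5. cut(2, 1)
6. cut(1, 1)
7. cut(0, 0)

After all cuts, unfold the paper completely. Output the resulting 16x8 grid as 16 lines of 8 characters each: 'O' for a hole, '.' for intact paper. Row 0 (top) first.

Op 1 fold_down: fold axis h@8; visible region now rows[8,16) x cols[0,8) = 8x8
Op 2 fold_right: fold axis v@4; visible region now rows[8,16) x cols[4,8) = 8x4
Op 3 fold_down: fold axis h@12; visible region now rows[12,16) x cols[4,8) = 4x4
Op 4 fold_right: fold axis v@6; visible region now rows[12,16) x cols[6,8) = 4x2
Op 5 cut(2, 1): punch at orig (14,7); cuts so far [(14, 7)]; region rows[12,16) x cols[6,8) = 4x2
Op 6 cut(1, 1): punch at orig (13,7); cuts so far [(13, 7), (14, 7)]; region rows[12,16) x cols[6,8) = 4x2
Op 7 cut(0, 0): punch at orig (12,6); cuts so far [(12, 6), (13, 7), (14, 7)]; region rows[12,16) x cols[6,8) = 4x2
Unfold 1 (reflect across v@6): 6 holes -> [(12, 5), (12, 6), (13, 4), (13, 7), (14, 4), (14, 7)]
Unfold 2 (reflect across h@12): 12 holes -> [(9, 4), (9, 7), (10, 4), (10, 7), (11, 5), (11, 6), (12, 5), (12, 6), (13, 4), (13, 7), (14, 4), (14, 7)]
Unfold 3 (reflect across v@4): 24 holes -> [(9, 0), (9, 3), (9, 4), (9, 7), (10, 0), (10, 3), (10, 4), (10, 7), (11, 1), (11, 2), (11, 5), (11, 6), (12, 1), (12, 2), (12, 5), (12, 6), (13, 0), (13, 3), (13, 4), (13, 7), (14, 0), (14, 3), (14, 4), (14, 7)]
Unfold 4 (reflect across h@8): 48 holes -> [(1, 0), (1, 3), (1, 4), (1, 7), (2, 0), (2, 3), (2, 4), (2, 7), (3, 1), (3, 2), (3, 5), (3, 6), (4, 1), (4, 2), (4, 5), (4, 6), (5, 0), (5, 3), (5, 4), (5, 7), (6, 0), (6, 3), (6, 4), (6, 7), (9, 0), (9, 3), (9, 4), (9, 7), (10, 0), (10, 3), (10, 4), (10, 7), (11, 1), (11, 2), (11, 5), (11, 6), (12, 1), (12, 2), (12, 5), (12, 6), (13, 0), (13, 3), (13, 4), (13, 7), (14, 0), (14, 3), (14, 4), (14, 7)]

Answer: ........
O..OO..O
O..OO..O
.OO..OO.
.OO..OO.
O..OO..O
O..OO..O
........
........
O..OO..O
O..OO..O
.OO..OO.
.OO..OO.
O..OO..O
O..OO..O
........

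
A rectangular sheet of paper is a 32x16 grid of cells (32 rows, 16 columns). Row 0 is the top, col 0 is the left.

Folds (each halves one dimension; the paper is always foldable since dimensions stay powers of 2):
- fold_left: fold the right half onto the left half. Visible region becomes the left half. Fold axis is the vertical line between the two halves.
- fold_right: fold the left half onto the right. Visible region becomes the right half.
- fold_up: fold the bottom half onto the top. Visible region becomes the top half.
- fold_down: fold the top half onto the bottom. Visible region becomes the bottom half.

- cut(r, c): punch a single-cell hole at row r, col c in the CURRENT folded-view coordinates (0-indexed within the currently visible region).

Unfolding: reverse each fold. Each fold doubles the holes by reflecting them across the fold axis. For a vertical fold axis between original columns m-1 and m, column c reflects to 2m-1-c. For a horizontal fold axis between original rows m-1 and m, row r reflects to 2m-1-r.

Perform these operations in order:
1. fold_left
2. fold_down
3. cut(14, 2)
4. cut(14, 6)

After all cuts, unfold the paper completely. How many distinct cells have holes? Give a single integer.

Op 1 fold_left: fold axis v@8; visible region now rows[0,32) x cols[0,8) = 32x8
Op 2 fold_down: fold axis h@16; visible region now rows[16,32) x cols[0,8) = 16x8
Op 3 cut(14, 2): punch at orig (30,2); cuts so far [(30, 2)]; region rows[16,32) x cols[0,8) = 16x8
Op 4 cut(14, 6): punch at orig (30,6); cuts so far [(30, 2), (30, 6)]; region rows[16,32) x cols[0,8) = 16x8
Unfold 1 (reflect across h@16): 4 holes -> [(1, 2), (1, 6), (30, 2), (30, 6)]
Unfold 2 (reflect across v@8): 8 holes -> [(1, 2), (1, 6), (1, 9), (1, 13), (30, 2), (30, 6), (30, 9), (30, 13)]

Answer: 8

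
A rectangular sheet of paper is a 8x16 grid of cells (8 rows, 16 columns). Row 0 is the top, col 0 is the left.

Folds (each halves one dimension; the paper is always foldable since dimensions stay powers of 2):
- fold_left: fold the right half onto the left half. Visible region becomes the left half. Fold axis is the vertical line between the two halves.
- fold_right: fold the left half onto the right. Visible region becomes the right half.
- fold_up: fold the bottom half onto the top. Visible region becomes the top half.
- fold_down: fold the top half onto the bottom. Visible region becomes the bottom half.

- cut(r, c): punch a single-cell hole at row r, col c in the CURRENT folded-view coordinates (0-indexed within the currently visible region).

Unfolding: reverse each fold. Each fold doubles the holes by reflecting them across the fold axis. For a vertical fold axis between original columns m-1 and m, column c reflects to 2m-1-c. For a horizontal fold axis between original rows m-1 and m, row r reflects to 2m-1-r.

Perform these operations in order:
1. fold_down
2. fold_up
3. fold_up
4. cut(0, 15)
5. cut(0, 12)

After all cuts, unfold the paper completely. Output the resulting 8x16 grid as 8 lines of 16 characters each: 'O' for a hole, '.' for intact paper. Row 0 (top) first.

Op 1 fold_down: fold axis h@4; visible region now rows[4,8) x cols[0,16) = 4x16
Op 2 fold_up: fold axis h@6; visible region now rows[4,6) x cols[0,16) = 2x16
Op 3 fold_up: fold axis h@5; visible region now rows[4,5) x cols[0,16) = 1x16
Op 4 cut(0, 15): punch at orig (4,15); cuts so far [(4, 15)]; region rows[4,5) x cols[0,16) = 1x16
Op 5 cut(0, 12): punch at orig (4,12); cuts so far [(4, 12), (4, 15)]; region rows[4,5) x cols[0,16) = 1x16
Unfold 1 (reflect across h@5): 4 holes -> [(4, 12), (4, 15), (5, 12), (5, 15)]
Unfold 2 (reflect across h@6): 8 holes -> [(4, 12), (4, 15), (5, 12), (5, 15), (6, 12), (6, 15), (7, 12), (7, 15)]
Unfold 3 (reflect across h@4): 16 holes -> [(0, 12), (0, 15), (1, 12), (1, 15), (2, 12), (2, 15), (3, 12), (3, 15), (4, 12), (4, 15), (5, 12), (5, 15), (6, 12), (6, 15), (7, 12), (7, 15)]

Answer: ............O..O
............O..O
............O..O
............O..O
............O..O
............O..O
............O..O
............O..O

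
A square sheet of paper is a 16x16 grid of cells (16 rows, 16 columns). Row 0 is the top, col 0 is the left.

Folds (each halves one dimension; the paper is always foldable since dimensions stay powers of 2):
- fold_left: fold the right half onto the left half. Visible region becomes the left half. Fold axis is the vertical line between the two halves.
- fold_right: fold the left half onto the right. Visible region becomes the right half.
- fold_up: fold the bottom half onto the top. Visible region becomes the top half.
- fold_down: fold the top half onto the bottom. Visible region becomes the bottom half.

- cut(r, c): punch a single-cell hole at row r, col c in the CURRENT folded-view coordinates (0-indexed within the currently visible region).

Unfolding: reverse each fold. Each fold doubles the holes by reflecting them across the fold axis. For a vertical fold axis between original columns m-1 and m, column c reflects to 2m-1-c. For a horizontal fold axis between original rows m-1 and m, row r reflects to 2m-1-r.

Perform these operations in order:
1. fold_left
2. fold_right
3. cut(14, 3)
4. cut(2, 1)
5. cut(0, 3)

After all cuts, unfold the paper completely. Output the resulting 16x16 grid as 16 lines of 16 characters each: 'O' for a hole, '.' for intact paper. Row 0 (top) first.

Op 1 fold_left: fold axis v@8; visible region now rows[0,16) x cols[0,8) = 16x8
Op 2 fold_right: fold axis v@4; visible region now rows[0,16) x cols[4,8) = 16x4
Op 3 cut(14, 3): punch at orig (14,7); cuts so far [(14, 7)]; region rows[0,16) x cols[4,8) = 16x4
Op 4 cut(2, 1): punch at orig (2,5); cuts so far [(2, 5), (14, 7)]; region rows[0,16) x cols[4,8) = 16x4
Op 5 cut(0, 3): punch at orig (0,7); cuts so far [(0, 7), (2, 5), (14, 7)]; region rows[0,16) x cols[4,8) = 16x4
Unfold 1 (reflect across v@4): 6 holes -> [(0, 0), (0, 7), (2, 2), (2, 5), (14, 0), (14, 7)]
Unfold 2 (reflect across v@8): 12 holes -> [(0, 0), (0, 7), (0, 8), (0, 15), (2, 2), (2, 5), (2, 10), (2, 13), (14, 0), (14, 7), (14, 8), (14, 15)]

Answer: O......OO......O
................
..O..O....O..O..
................
................
................
................
................
................
................
................
................
................
................
O......OO......O
................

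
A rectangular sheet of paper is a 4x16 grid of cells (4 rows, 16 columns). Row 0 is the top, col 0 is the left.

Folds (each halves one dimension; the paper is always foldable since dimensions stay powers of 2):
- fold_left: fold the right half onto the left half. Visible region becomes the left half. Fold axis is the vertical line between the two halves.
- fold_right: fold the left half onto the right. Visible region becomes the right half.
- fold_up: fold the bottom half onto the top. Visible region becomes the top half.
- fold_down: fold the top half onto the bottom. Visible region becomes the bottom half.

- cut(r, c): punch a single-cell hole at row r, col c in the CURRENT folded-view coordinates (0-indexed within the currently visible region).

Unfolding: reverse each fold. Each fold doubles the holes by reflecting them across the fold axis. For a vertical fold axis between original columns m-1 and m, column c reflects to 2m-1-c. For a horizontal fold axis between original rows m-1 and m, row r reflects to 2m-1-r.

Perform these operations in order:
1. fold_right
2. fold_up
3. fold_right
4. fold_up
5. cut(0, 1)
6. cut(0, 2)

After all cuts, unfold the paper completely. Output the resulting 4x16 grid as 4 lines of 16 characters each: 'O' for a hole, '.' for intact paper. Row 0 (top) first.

Op 1 fold_right: fold axis v@8; visible region now rows[0,4) x cols[8,16) = 4x8
Op 2 fold_up: fold axis h@2; visible region now rows[0,2) x cols[8,16) = 2x8
Op 3 fold_right: fold axis v@12; visible region now rows[0,2) x cols[12,16) = 2x4
Op 4 fold_up: fold axis h@1; visible region now rows[0,1) x cols[12,16) = 1x4
Op 5 cut(0, 1): punch at orig (0,13); cuts so far [(0, 13)]; region rows[0,1) x cols[12,16) = 1x4
Op 6 cut(0, 2): punch at orig (0,14); cuts so far [(0, 13), (0, 14)]; region rows[0,1) x cols[12,16) = 1x4
Unfold 1 (reflect across h@1): 4 holes -> [(0, 13), (0, 14), (1, 13), (1, 14)]
Unfold 2 (reflect across v@12): 8 holes -> [(0, 9), (0, 10), (0, 13), (0, 14), (1, 9), (1, 10), (1, 13), (1, 14)]
Unfold 3 (reflect across h@2): 16 holes -> [(0, 9), (0, 10), (0, 13), (0, 14), (1, 9), (1, 10), (1, 13), (1, 14), (2, 9), (2, 10), (2, 13), (2, 14), (3, 9), (3, 10), (3, 13), (3, 14)]
Unfold 4 (reflect across v@8): 32 holes -> [(0, 1), (0, 2), (0, 5), (0, 6), (0, 9), (0, 10), (0, 13), (0, 14), (1, 1), (1, 2), (1, 5), (1, 6), (1, 9), (1, 10), (1, 13), (1, 14), (2, 1), (2, 2), (2, 5), (2, 6), (2, 9), (2, 10), (2, 13), (2, 14), (3, 1), (3, 2), (3, 5), (3, 6), (3, 9), (3, 10), (3, 13), (3, 14)]

Answer: .OO..OO..OO..OO.
.OO..OO..OO..OO.
.OO..OO..OO..OO.
.OO..OO..OO..OO.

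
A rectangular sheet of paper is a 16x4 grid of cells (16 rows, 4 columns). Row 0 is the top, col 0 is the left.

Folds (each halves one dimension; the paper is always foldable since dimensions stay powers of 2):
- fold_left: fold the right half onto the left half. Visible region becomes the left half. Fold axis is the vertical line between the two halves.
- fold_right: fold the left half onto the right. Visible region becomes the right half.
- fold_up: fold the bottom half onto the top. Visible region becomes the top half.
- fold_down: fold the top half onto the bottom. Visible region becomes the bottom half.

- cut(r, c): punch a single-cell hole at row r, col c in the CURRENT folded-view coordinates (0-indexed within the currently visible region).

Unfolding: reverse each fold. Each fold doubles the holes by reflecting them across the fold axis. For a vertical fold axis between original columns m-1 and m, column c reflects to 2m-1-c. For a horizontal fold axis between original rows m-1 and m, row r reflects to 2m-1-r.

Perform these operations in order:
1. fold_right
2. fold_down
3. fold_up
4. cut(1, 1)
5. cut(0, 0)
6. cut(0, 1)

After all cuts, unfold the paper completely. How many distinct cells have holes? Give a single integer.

Op 1 fold_right: fold axis v@2; visible region now rows[0,16) x cols[2,4) = 16x2
Op 2 fold_down: fold axis h@8; visible region now rows[8,16) x cols[2,4) = 8x2
Op 3 fold_up: fold axis h@12; visible region now rows[8,12) x cols[2,4) = 4x2
Op 4 cut(1, 1): punch at orig (9,3); cuts so far [(9, 3)]; region rows[8,12) x cols[2,4) = 4x2
Op 5 cut(0, 0): punch at orig (8,2); cuts so far [(8, 2), (9, 3)]; region rows[8,12) x cols[2,4) = 4x2
Op 6 cut(0, 1): punch at orig (8,3); cuts so far [(8, 2), (8, 3), (9, 3)]; region rows[8,12) x cols[2,4) = 4x2
Unfold 1 (reflect across h@12): 6 holes -> [(8, 2), (8, 3), (9, 3), (14, 3), (15, 2), (15, 3)]
Unfold 2 (reflect across h@8): 12 holes -> [(0, 2), (0, 3), (1, 3), (6, 3), (7, 2), (7, 3), (8, 2), (8, 3), (9, 3), (14, 3), (15, 2), (15, 3)]
Unfold 3 (reflect across v@2): 24 holes -> [(0, 0), (0, 1), (0, 2), (0, 3), (1, 0), (1, 3), (6, 0), (6, 3), (7, 0), (7, 1), (7, 2), (7, 3), (8, 0), (8, 1), (8, 2), (8, 3), (9, 0), (9, 3), (14, 0), (14, 3), (15, 0), (15, 1), (15, 2), (15, 3)]

Answer: 24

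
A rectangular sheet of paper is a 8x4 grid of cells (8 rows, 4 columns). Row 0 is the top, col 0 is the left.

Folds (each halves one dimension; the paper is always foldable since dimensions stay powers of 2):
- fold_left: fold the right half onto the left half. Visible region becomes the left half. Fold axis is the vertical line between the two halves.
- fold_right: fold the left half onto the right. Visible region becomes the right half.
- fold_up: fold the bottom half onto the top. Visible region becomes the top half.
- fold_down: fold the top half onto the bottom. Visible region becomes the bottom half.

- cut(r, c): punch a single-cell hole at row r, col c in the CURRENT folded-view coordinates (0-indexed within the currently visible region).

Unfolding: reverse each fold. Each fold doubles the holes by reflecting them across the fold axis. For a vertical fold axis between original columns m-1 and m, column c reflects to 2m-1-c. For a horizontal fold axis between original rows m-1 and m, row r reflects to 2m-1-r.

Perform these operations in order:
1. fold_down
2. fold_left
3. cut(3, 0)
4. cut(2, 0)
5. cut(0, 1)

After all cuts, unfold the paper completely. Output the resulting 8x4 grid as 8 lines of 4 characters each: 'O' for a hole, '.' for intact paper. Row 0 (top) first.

Answer: O..O
O..O
....
.OO.
.OO.
....
O..O
O..O

Derivation:
Op 1 fold_down: fold axis h@4; visible region now rows[4,8) x cols[0,4) = 4x4
Op 2 fold_left: fold axis v@2; visible region now rows[4,8) x cols[0,2) = 4x2
Op 3 cut(3, 0): punch at orig (7,0); cuts so far [(7, 0)]; region rows[4,8) x cols[0,2) = 4x2
Op 4 cut(2, 0): punch at orig (6,0); cuts so far [(6, 0), (7, 0)]; region rows[4,8) x cols[0,2) = 4x2
Op 5 cut(0, 1): punch at orig (4,1); cuts so far [(4, 1), (6, 0), (7, 0)]; region rows[4,8) x cols[0,2) = 4x2
Unfold 1 (reflect across v@2): 6 holes -> [(4, 1), (4, 2), (6, 0), (6, 3), (7, 0), (7, 3)]
Unfold 2 (reflect across h@4): 12 holes -> [(0, 0), (0, 3), (1, 0), (1, 3), (3, 1), (3, 2), (4, 1), (4, 2), (6, 0), (6, 3), (7, 0), (7, 3)]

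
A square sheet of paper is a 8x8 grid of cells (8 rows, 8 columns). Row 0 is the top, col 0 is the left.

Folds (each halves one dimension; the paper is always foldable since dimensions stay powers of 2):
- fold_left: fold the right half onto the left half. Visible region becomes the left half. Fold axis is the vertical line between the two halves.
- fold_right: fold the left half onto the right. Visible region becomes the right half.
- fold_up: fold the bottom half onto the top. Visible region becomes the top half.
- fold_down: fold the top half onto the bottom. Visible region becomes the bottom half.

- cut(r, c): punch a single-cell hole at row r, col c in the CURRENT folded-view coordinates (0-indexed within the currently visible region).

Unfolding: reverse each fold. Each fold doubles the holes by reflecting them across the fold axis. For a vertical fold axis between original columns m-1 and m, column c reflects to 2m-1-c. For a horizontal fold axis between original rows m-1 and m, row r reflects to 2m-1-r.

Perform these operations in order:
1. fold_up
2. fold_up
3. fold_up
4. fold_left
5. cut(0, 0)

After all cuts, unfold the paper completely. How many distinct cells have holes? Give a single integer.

Op 1 fold_up: fold axis h@4; visible region now rows[0,4) x cols[0,8) = 4x8
Op 2 fold_up: fold axis h@2; visible region now rows[0,2) x cols[0,8) = 2x8
Op 3 fold_up: fold axis h@1; visible region now rows[0,1) x cols[0,8) = 1x8
Op 4 fold_left: fold axis v@4; visible region now rows[0,1) x cols[0,4) = 1x4
Op 5 cut(0, 0): punch at orig (0,0); cuts so far [(0, 0)]; region rows[0,1) x cols[0,4) = 1x4
Unfold 1 (reflect across v@4): 2 holes -> [(0, 0), (0, 7)]
Unfold 2 (reflect across h@1): 4 holes -> [(0, 0), (0, 7), (1, 0), (1, 7)]
Unfold 3 (reflect across h@2): 8 holes -> [(0, 0), (0, 7), (1, 0), (1, 7), (2, 0), (2, 7), (3, 0), (3, 7)]
Unfold 4 (reflect across h@4): 16 holes -> [(0, 0), (0, 7), (1, 0), (1, 7), (2, 0), (2, 7), (3, 0), (3, 7), (4, 0), (4, 7), (5, 0), (5, 7), (6, 0), (6, 7), (7, 0), (7, 7)]

Answer: 16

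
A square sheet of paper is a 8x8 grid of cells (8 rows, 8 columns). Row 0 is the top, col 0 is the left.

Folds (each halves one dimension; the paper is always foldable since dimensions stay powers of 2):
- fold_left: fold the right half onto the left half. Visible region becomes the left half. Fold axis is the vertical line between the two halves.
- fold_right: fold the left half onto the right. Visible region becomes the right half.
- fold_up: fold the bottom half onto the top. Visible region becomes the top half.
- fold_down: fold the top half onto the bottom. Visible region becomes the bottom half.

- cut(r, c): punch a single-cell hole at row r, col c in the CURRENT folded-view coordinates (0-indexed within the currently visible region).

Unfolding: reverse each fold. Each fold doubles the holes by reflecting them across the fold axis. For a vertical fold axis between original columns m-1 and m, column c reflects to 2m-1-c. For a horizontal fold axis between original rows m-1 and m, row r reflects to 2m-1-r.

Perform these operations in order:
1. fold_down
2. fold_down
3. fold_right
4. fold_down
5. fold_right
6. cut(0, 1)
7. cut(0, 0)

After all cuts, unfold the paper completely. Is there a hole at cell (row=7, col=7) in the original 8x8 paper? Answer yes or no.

Op 1 fold_down: fold axis h@4; visible region now rows[4,8) x cols[0,8) = 4x8
Op 2 fold_down: fold axis h@6; visible region now rows[6,8) x cols[0,8) = 2x8
Op 3 fold_right: fold axis v@4; visible region now rows[6,8) x cols[4,8) = 2x4
Op 4 fold_down: fold axis h@7; visible region now rows[7,8) x cols[4,8) = 1x4
Op 5 fold_right: fold axis v@6; visible region now rows[7,8) x cols[6,8) = 1x2
Op 6 cut(0, 1): punch at orig (7,7); cuts so far [(7, 7)]; region rows[7,8) x cols[6,8) = 1x2
Op 7 cut(0, 0): punch at orig (7,6); cuts so far [(7, 6), (7, 7)]; region rows[7,8) x cols[6,8) = 1x2
Unfold 1 (reflect across v@6): 4 holes -> [(7, 4), (7, 5), (7, 6), (7, 7)]
Unfold 2 (reflect across h@7): 8 holes -> [(6, 4), (6, 5), (6, 6), (6, 7), (7, 4), (7, 5), (7, 6), (7, 7)]
Unfold 3 (reflect across v@4): 16 holes -> [(6, 0), (6, 1), (6, 2), (6, 3), (6, 4), (6, 5), (6, 6), (6, 7), (7, 0), (7, 1), (7, 2), (7, 3), (7, 4), (7, 5), (7, 6), (7, 7)]
Unfold 4 (reflect across h@6): 32 holes -> [(4, 0), (4, 1), (4, 2), (4, 3), (4, 4), (4, 5), (4, 6), (4, 7), (5, 0), (5, 1), (5, 2), (5, 3), (5, 4), (5, 5), (5, 6), (5, 7), (6, 0), (6, 1), (6, 2), (6, 3), (6, 4), (6, 5), (6, 6), (6, 7), (7, 0), (7, 1), (7, 2), (7, 3), (7, 4), (7, 5), (7, 6), (7, 7)]
Unfold 5 (reflect across h@4): 64 holes -> [(0, 0), (0, 1), (0, 2), (0, 3), (0, 4), (0, 5), (0, 6), (0, 7), (1, 0), (1, 1), (1, 2), (1, 3), (1, 4), (1, 5), (1, 6), (1, 7), (2, 0), (2, 1), (2, 2), (2, 3), (2, 4), (2, 5), (2, 6), (2, 7), (3, 0), (3, 1), (3, 2), (3, 3), (3, 4), (3, 5), (3, 6), (3, 7), (4, 0), (4, 1), (4, 2), (4, 3), (4, 4), (4, 5), (4, 6), (4, 7), (5, 0), (5, 1), (5, 2), (5, 3), (5, 4), (5, 5), (5, 6), (5, 7), (6, 0), (6, 1), (6, 2), (6, 3), (6, 4), (6, 5), (6, 6), (6, 7), (7, 0), (7, 1), (7, 2), (7, 3), (7, 4), (7, 5), (7, 6), (7, 7)]
Holes: [(0, 0), (0, 1), (0, 2), (0, 3), (0, 4), (0, 5), (0, 6), (0, 7), (1, 0), (1, 1), (1, 2), (1, 3), (1, 4), (1, 5), (1, 6), (1, 7), (2, 0), (2, 1), (2, 2), (2, 3), (2, 4), (2, 5), (2, 6), (2, 7), (3, 0), (3, 1), (3, 2), (3, 3), (3, 4), (3, 5), (3, 6), (3, 7), (4, 0), (4, 1), (4, 2), (4, 3), (4, 4), (4, 5), (4, 6), (4, 7), (5, 0), (5, 1), (5, 2), (5, 3), (5, 4), (5, 5), (5, 6), (5, 7), (6, 0), (6, 1), (6, 2), (6, 3), (6, 4), (6, 5), (6, 6), (6, 7), (7, 0), (7, 1), (7, 2), (7, 3), (7, 4), (7, 5), (7, 6), (7, 7)]

Answer: yes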